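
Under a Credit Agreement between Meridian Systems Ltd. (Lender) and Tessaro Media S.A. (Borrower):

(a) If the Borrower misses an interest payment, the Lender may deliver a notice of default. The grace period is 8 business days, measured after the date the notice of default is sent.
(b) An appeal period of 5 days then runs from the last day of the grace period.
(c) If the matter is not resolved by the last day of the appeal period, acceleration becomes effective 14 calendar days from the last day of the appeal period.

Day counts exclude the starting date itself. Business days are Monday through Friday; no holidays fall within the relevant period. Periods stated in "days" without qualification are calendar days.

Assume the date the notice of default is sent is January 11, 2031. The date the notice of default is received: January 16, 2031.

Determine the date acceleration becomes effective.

From Saturday, January 11, 2031, 8 business days (Jan 13, Jan 14, Jan 15, Jan 16, Jan 17, Jan 20, Jan 21, Jan 22, skipping weekends) brings us to Wednesday, January 22, 2031, which is the last day of the grace period.
Adding 5 calendar days to January 22, 2031 gives January 27, 2031, which is the last day of the appeal period.
The date acceleration becomes effective: 14 calendar days after January 27, 2031 is February 10, 2031.

February 10, 2031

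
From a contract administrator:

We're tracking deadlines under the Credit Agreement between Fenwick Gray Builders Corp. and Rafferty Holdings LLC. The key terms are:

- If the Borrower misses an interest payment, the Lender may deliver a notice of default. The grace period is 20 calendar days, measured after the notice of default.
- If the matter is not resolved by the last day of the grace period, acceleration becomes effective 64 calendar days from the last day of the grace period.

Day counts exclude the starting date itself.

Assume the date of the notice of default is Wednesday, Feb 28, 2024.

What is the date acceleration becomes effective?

The last day of the grace period: 20 calendar days after Feb 28, 2024 is Mar 19, 2024.
The date acceleration becomes effective: Mar 19, 2024 + 64 days = May 22, 2024.

May 22, 2024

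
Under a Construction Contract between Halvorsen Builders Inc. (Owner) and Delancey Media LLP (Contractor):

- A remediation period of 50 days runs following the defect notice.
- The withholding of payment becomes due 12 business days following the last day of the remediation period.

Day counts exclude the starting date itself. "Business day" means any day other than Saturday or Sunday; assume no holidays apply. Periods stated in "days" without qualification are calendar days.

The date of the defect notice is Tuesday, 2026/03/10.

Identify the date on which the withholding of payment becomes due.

2026/05/15

Adding 50 calendar days to 2026/03/10 gives 2026/04/29, which is the last day of the remediation period.
The date on which the withholding of payment becomes due: 12 business days after Wednesday, 2026/04/29, skipping weekends — Apr 30, May 1, May 4, May 5, …, May 13, May 14, May 15 — lands on Friday, 2026/05/15.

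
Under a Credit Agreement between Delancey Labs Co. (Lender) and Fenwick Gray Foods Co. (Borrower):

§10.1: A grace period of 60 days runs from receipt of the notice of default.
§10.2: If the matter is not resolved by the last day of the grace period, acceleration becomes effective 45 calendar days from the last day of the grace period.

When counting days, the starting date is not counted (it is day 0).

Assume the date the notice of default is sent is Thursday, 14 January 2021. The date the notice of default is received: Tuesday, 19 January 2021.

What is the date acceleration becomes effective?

The last day of the grace period: 19 January 2021 + 60 days = 20 March 2021.
Adding 45 calendar days to 20 March 2021 gives 4 May 2021, which is the date acceleration becomes effective.

4 May 2021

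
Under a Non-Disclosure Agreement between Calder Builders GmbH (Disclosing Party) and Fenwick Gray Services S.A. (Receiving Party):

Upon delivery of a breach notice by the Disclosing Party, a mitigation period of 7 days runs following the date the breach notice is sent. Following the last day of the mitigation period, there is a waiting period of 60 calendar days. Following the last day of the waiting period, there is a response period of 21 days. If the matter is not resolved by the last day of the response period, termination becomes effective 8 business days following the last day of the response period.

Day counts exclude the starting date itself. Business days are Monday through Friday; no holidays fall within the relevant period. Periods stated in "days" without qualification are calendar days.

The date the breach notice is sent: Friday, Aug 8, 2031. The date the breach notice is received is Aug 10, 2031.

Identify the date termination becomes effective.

Nov 14, 2031

Adding 7 calendar days to Aug 8, 2031 gives Aug 15, 2031, which is the last day of the mitigation period.
The last day of the waiting period: 60 calendar days after Aug 15, 2031 is Oct 14, 2031.
The last day of the response period: Oct 14, 2031 + 21 days = Nov 4, 2031.
The date termination becomes effective: 8 business days after Tuesday, Nov 4, 2031, skipping weekends — Nov 5, Nov 6, Nov 7, Nov 10, Nov 11, Nov 12, Nov 13, Nov 14 — lands on Friday, Nov 14, 2031.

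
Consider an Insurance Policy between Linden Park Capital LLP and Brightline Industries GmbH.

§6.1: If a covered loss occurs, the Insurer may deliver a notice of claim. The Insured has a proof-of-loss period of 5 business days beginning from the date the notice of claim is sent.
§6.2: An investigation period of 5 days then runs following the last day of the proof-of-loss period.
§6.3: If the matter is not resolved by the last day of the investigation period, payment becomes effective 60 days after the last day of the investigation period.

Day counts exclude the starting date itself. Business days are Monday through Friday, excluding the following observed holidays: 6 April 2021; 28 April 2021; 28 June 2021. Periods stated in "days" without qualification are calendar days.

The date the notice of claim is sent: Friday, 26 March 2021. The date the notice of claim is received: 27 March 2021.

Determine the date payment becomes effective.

The last day of the proof-of-loss period: 5 business days after Friday, 26 March 2021, skipping weekends — Mar 29, Mar 30, Mar 31, Apr 1, Apr 2 — lands on Friday, 2 April 2021.
The last day of the investigation period: 5 calendar days after 2 April 2021 is 7 April 2021.
Adding 60 calendar days to 7 April 2021 gives 6 June 2021, which is the date payment becomes effective.

6 June 2021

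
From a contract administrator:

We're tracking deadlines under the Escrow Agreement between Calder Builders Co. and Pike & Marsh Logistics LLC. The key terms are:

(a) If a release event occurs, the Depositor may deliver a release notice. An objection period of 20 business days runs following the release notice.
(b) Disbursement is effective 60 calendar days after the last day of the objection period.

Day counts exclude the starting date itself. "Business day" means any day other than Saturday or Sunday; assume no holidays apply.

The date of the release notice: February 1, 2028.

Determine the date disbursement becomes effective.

From Tuesday, February 1, 2028, 20 business days (Feb 2, Feb 3, Feb 4, Feb 7, …, Feb 25, Feb 28, Feb 29, skipping weekends) brings us to Tuesday, February 29, 2028, which is the last day of the objection period.
The date disbursement becomes effective: 60 calendar days after February 29, 2028 is April 29, 2028.

April 29, 2028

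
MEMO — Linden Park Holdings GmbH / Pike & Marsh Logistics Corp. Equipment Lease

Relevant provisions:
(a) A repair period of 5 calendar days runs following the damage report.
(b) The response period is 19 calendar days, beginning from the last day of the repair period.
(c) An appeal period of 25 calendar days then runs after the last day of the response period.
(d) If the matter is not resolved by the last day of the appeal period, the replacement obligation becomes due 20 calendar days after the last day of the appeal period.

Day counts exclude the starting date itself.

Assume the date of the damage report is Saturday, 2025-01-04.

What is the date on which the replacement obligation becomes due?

The last day of the repair period: 5 calendar days after 2025-01-04 is 2025-01-09.
The last day of the response period: 19 calendar days after 2025-01-09 is 2025-01-28.
The last day of the appeal period: 2025-01-28 + 25 days = 2025-02-22.
The date on which the replacement obligation becomes due: 2025-02-22 + 20 days = 2025-03-14.

2025-03-14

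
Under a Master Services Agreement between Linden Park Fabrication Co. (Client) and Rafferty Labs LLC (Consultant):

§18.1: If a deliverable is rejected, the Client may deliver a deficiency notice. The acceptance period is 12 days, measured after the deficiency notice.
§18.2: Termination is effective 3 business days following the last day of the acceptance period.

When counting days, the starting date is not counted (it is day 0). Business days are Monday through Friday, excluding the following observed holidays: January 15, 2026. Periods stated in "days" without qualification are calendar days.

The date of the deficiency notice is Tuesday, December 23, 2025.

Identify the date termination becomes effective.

The last day of the acceptance period: December 23, 2025 + 12 days = January 4, 2026.
The date termination becomes effective: 3 business days after Sunday, January 4, 2026, skipping weekends — Jan 5, Jan 6, Jan 7 — lands on Wednesday, January 7, 2026.

January 7, 2026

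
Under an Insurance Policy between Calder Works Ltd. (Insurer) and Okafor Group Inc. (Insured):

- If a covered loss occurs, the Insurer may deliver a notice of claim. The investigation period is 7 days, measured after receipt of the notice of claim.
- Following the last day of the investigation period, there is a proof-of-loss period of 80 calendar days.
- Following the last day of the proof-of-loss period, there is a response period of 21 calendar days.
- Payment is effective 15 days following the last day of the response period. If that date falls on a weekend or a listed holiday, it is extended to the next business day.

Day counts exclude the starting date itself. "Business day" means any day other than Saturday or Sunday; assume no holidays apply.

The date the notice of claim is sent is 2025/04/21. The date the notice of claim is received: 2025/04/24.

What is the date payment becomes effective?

2025/08/25

The last day of the investigation period: 2025/04/24 + 7 days = 2025/05/01.
The last day of the proof-of-loss period: 80 calendar days after 2025/05/01 is 2025/07/20.
The last day of the response period: 21 calendar days after 2025/07/20 is 2025/08/10.
The date payment becomes effective: 15 calendar days after 2025/08/10 is 2025/08/25. 2025/08/25 is a Monday, so no roll-forward applies.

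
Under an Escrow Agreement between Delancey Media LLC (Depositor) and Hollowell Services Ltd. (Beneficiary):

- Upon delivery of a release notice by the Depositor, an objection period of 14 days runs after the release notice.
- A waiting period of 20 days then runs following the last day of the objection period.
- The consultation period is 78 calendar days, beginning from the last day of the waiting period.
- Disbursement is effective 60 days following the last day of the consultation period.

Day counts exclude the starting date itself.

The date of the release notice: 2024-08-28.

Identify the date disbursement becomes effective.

2025-02-16

The last day of the objection period: 2024-08-28 + 14 days = 2024-09-11.
The last day of the waiting period: 2024-09-11 + 20 days = 2024-10-01.
The last day of the consultation period: 78 calendar days after 2024-10-01 is 2024-12-18.
The date disbursement becomes effective: 2024-12-18 + 60 days = 2025-02-16.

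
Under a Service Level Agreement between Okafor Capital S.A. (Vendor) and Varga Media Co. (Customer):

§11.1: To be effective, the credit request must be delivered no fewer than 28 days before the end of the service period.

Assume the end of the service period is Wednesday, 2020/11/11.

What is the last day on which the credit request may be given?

2020/10/14

Counting back 28 calendar days from 2020/11/11 gives 2020/10/14.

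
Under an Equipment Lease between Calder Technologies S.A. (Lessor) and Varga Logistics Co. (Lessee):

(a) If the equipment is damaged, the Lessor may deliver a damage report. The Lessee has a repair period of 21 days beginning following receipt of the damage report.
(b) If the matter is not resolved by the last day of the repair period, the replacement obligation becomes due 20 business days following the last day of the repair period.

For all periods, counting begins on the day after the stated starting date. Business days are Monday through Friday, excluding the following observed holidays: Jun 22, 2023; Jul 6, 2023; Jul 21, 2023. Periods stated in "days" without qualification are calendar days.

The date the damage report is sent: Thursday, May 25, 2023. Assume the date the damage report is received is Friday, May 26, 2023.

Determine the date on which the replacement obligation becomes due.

Jul 18, 2023

The last day of the repair period: May 26, 2023 + 21 days = Jun 16, 2023.
From Friday, Jun 16, 2023, 20 business days (Jun 19, Jun 20, Jun 21, Jun 23, …, Jul 14, Jul 17, Jul 18, skipping weekends and the listed holidays on Jun 22, Jul 6) brings us to Tuesday, Jul 18, 2023, which is the date on which the replacement obligation becomes due.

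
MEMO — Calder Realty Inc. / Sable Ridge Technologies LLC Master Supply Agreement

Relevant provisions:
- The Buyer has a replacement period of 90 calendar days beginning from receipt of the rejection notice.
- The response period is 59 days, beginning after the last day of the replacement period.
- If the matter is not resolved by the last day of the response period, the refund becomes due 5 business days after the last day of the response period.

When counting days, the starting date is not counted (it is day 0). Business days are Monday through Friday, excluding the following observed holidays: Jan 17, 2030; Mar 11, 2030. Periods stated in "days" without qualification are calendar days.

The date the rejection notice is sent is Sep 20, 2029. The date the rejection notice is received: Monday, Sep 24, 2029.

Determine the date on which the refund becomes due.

Adding 90 calendar days to Sep 24, 2029 gives Dec 23, 2029, which is the last day of the replacement period.
Adding 59 calendar days to Dec 23, 2029 gives Feb 20, 2030, which is the last day of the response period.
The date on which the refund becomes due: counting 5 business days from Wednesday, Feb 20, 2030 (Feb 21, Feb 22, Feb 25, Feb 26, Feb 27, skipping weekends) reaches Wednesday, Feb 27, 2030.

Feb 27, 2030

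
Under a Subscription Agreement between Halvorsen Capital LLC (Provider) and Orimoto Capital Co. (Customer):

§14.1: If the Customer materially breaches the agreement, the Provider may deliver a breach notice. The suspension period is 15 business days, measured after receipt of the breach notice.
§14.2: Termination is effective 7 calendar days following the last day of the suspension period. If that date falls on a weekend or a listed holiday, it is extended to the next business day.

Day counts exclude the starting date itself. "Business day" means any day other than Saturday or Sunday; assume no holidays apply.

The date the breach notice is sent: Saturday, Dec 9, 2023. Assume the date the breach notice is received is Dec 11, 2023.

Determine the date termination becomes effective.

Jan 8, 2024

The last day of the suspension period: counting 15 business days from Monday, Dec 11, 2023 (Dec 12, Dec 13, Dec 14, Dec 15, …, Dec 28, Dec 29, Jan 1, skipping weekends) reaches Monday, Jan 1, 2024.
Adding 7 calendar days to Jan 1, 2024 gives Jan 8, 2024, which is the date termination becomes effective. Jan 8, 2024 is a Monday, so no roll-forward applies.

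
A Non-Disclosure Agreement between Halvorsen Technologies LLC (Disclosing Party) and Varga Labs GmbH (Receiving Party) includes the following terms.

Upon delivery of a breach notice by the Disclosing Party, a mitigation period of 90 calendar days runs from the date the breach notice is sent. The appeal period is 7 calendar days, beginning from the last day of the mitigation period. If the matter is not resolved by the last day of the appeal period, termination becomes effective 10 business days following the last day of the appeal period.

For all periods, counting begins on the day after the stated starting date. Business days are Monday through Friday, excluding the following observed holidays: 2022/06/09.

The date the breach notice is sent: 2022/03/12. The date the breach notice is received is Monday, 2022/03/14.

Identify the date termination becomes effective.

Adding 90 calendar days to 2022/03/12 gives 2022/06/10, which is the last day of the mitigation period.
The last day of the appeal period: 2022/06/10 + 7 days = 2022/06/17.
The date termination becomes effective: counting 10 business days from Friday, 2022/06/17 (Jun 20, Jun 21, Jun 22, Jun 23, Jun 24, Jun 27, Jun 28, Jun 29, Jun 30, Jul 1, skipping weekends) reaches Friday, 2022/07/01.

2022/07/01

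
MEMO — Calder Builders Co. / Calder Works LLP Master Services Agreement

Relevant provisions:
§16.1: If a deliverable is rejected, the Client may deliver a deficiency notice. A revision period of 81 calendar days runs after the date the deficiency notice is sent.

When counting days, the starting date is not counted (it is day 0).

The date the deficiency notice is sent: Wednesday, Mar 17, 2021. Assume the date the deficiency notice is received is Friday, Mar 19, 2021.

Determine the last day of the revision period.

The last day of the revision period: Mar 17, 2021 + 81 days = Jun 6, 2021.

Jun 6, 2021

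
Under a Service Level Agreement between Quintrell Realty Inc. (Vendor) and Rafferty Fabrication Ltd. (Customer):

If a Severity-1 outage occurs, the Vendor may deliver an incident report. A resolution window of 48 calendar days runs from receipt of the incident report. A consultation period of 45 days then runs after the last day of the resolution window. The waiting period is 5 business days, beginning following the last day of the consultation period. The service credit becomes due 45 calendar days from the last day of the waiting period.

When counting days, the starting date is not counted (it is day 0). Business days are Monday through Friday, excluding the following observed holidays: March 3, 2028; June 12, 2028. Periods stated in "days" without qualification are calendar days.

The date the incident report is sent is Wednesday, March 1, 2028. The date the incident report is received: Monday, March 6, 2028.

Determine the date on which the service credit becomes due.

July 30, 2028

The last day of the resolution window: 48 calendar days after March 6, 2028 is April 23, 2028.
Adding 45 calendar days to April 23, 2028 gives June 7, 2028, which is the last day of the consultation period.
The last day of the waiting period: counting 5 business days from Wednesday, June 7, 2028 (Jun 8, Jun 9, Jun 13, Jun 14, Jun 15, skipping weekends and the listed holiday on Jun 12) reaches Thursday, June 15, 2028.
The date on which the service credit becomes due: June 15, 2028 + 45 days = July 30, 2028.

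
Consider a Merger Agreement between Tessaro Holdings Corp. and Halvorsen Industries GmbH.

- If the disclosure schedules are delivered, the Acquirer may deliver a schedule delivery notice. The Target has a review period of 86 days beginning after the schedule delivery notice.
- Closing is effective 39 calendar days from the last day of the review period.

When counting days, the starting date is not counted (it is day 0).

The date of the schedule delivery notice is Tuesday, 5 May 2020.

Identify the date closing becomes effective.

7 September 2020

The last day of the review period: 86 calendar days after 5 May 2020 is 30 July 2020.
The date closing becomes effective: 30 July 2020 + 39 days = 7 September 2020.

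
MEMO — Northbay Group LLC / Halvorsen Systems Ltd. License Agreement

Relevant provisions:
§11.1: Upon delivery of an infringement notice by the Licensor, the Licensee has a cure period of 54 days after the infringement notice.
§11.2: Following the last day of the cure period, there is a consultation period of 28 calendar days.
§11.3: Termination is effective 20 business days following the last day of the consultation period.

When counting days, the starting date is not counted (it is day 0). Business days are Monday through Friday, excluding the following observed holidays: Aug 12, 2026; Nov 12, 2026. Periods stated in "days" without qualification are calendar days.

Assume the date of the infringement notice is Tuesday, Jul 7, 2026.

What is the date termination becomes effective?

Oct 23, 2026

The last day of the cure period: 54 calendar days after Jul 7, 2026 is Aug 30, 2026.
The last day of the consultation period: Aug 30, 2026 + 28 days = Sep 27, 2026.
From Sunday, Sep 27, 2026, 20 business days (Sep 28, Sep 29, Sep 30, Oct 1, …, Oct 21, Oct 22, Oct 23, skipping weekends) brings us to Friday, Oct 23, 2026, which is the date termination becomes effective.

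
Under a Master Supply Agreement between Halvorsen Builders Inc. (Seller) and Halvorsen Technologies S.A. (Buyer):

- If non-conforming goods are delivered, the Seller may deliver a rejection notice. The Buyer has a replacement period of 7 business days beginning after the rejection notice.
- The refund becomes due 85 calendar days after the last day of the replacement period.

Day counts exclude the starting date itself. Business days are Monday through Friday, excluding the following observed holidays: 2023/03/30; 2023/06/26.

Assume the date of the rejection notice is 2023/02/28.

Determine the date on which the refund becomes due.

2023/06/02

The last day of the replacement period: counting 7 business days from Tuesday, 2023/02/28 (Mar 1, Mar 2, Mar 3, Mar 6, Mar 7, Mar 8, Mar 9, skipping weekends) reaches Thursday, 2023/03/09.
The date on which the refund becomes due: 85 calendar days after 2023/03/09 is 2023/06/02.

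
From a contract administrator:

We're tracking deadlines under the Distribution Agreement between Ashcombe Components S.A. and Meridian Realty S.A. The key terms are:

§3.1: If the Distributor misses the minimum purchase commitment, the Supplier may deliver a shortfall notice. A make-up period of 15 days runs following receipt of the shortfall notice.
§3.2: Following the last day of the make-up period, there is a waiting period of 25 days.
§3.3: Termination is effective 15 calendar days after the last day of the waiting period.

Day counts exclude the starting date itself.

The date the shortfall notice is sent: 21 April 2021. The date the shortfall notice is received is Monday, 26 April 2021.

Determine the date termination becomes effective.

Adding 15 calendar days to 26 April 2021 gives 11 May 2021, which is the last day of the make-up period.
The last day of the waiting period: 25 calendar days after 11 May 2021 is 5 June 2021.
Adding 15 calendar days to 5 June 2021 gives 20 June 2021, which is the date termination becomes effective.

20 June 2021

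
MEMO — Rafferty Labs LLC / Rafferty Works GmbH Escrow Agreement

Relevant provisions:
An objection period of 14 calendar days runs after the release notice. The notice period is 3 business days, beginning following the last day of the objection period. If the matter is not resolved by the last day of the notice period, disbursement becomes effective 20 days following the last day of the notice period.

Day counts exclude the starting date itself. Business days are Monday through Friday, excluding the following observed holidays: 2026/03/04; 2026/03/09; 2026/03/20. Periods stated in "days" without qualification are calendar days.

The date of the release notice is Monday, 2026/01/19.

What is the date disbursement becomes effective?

The last day of the objection period: 14 calendar days after 2026/01/19 is 2026/02/02.
From Monday, 2026/02/02, 3 business days (Feb 3, Feb 4, Feb 5, skipping weekends) brings us to Thursday, 2026/02/05, which is the last day of the notice period.
The date disbursement becomes effective: 2026/02/05 + 20 days = 2026/02/25.

2026/02/25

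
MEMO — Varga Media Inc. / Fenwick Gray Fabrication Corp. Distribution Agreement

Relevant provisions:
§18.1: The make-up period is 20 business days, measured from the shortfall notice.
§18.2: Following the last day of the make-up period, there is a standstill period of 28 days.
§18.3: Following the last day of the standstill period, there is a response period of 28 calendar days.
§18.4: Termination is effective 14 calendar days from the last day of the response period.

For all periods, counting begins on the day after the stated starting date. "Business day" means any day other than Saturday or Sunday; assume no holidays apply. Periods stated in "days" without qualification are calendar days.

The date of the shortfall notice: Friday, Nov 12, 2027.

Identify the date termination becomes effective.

The last day of the make-up period: 20 business days after Friday, Nov 12, 2027, skipping weekends — Nov 15, Nov 16, Nov 17, Nov 18, …, Dec 8, Dec 9, Dec 10 — lands on Friday, Dec 10, 2027.
The last day of the standstill period: Dec 10, 2027 + 28 days = Jan 7, 2028.
Adding 28 calendar days to Jan 7, 2028 gives Feb 4, 2028, which is the last day of the response period.
The date termination becomes effective: Feb 4, 2028 + 14 days = Feb 18, 2028.

Feb 18, 2028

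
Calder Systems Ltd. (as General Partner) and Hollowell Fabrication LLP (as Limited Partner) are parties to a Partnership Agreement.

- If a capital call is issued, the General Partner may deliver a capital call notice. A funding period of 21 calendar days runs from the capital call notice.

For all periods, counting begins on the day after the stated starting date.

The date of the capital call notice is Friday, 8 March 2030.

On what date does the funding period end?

The last day of the funding period: 8 March 2030 + 21 days = 29 March 2030.

29 March 2030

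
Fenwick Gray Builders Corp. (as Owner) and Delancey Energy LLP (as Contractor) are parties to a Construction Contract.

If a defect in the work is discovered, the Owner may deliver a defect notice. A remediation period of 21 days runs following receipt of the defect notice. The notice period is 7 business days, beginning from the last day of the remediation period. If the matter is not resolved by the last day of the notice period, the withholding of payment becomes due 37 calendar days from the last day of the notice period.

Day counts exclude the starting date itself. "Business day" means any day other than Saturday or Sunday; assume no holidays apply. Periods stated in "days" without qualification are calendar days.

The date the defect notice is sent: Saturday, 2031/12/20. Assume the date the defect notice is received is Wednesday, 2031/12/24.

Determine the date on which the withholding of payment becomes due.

2032/02/29

Adding 21 calendar days to 2031/12/24 gives 2032/01/14, which is the last day of the remediation period.
The last day of the notice period: counting 7 business days from Wednesday, 2032/01/14 (Jan 15, Jan 16, Jan 19, Jan 20, Jan 21, Jan 22, Jan 23, skipping weekends) reaches Friday, 2032/01/23.
Adding 37 calendar days to 2032/01/23 gives 2032/02/29, which is the date on which the withholding of payment becomes due.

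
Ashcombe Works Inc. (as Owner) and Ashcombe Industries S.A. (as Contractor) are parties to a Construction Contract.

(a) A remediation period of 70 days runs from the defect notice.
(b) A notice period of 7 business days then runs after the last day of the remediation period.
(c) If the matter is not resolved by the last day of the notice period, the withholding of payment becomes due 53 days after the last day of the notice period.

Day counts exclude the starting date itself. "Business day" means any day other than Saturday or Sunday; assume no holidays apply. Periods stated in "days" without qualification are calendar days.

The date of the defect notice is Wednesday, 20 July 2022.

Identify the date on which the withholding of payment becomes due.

29 November 2022

The last day of the remediation period: 70 calendar days after 20 July 2022 is 28 September 2022.
The last day of the notice period: 7 business days after Wednesday, 28 September 2022, skipping weekends — Sep 29, Sep 30, Oct 3, Oct 4, Oct 5, Oct 6, Oct 7 — lands on Friday, 7 October 2022.
The date on which the withholding of payment becomes due: 53 calendar days after 7 October 2022 is 29 November 2022.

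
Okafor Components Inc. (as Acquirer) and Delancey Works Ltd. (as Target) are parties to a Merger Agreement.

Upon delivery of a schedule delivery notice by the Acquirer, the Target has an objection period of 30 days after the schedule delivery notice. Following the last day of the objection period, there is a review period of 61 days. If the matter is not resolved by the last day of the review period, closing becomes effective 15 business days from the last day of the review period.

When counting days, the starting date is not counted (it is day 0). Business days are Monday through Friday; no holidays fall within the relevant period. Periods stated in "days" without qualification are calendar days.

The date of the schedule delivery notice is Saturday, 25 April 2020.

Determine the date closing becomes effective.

The last day of the objection period: 30 calendar days after 25 April 2020 is 25 May 2020.
Adding 61 calendar days to 25 May 2020 gives 25 July 2020, which is the last day of the review period.
The date closing becomes effective: counting 15 business days from Saturday, 25 July 2020 (Jul 27, Jul 28, Jul 29, Jul 30, …, Aug 12, Aug 13, Aug 14, skipping weekends) reaches Friday, 14 August 2020.

14 August 2020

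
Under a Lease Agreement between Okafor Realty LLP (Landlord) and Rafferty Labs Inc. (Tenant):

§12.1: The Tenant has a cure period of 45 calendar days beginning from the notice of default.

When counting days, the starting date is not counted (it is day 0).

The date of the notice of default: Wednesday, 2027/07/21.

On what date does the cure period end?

The last day of the cure period: 45 calendar days after 2027/07/21 is 2027/09/04.

2027/09/04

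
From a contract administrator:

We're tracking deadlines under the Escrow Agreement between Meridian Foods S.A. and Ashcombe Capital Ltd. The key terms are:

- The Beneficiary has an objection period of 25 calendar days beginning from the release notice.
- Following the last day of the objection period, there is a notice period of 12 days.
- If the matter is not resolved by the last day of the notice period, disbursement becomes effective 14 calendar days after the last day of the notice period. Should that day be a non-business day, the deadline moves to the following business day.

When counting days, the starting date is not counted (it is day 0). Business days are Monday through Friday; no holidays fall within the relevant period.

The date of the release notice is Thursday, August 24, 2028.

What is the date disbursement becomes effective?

The last day of the objection period: August 24, 2028 + 25 days = September 18, 2028.
The last day of the notice period: 12 calendar days after September 18, 2028 is September 30, 2028.
Adding 14 calendar days to September 30, 2028 gives October 14, 2028, which is the date disbursement becomes effective. That falls on a Saturday, so it rolls to the next business day, Monday, October 16, 2028.

October 16, 2028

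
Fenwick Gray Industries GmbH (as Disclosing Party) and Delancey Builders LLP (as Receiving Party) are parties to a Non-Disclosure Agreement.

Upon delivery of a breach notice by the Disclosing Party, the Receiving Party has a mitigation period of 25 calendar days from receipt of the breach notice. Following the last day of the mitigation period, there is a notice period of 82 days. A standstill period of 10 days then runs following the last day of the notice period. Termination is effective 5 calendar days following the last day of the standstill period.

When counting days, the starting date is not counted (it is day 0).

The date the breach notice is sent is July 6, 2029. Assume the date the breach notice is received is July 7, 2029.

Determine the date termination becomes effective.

The last day of the mitigation period: 25 calendar days after July 7, 2029 is August 1, 2029.
Adding 82 calendar days to August 1, 2029 gives October 22, 2029, which is the last day of the notice period.
The last day of the standstill period: October 22, 2029 + 10 days = November 1, 2029.
Adding 5 calendar days to November 1, 2029 gives November 6, 2029, which is the date termination becomes effective.

November 6, 2029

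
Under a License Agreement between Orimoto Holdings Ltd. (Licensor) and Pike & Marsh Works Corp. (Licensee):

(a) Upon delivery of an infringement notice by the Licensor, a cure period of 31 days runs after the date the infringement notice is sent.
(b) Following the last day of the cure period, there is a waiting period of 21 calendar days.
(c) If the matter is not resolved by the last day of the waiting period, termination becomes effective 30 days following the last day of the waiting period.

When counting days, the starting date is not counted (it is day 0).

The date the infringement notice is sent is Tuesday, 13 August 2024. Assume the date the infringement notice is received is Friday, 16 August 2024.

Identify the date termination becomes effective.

The last day of the cure period: 13 August 2024 + 31 days = 13 September 2024.
Adding 21 calendar days to 13 September 2024 gives 4 October 2024, which is the last day of the waiting period.
The date termination becomes effective: 4 October 2024 + 30 days = 3 November 2024.

3 November 2024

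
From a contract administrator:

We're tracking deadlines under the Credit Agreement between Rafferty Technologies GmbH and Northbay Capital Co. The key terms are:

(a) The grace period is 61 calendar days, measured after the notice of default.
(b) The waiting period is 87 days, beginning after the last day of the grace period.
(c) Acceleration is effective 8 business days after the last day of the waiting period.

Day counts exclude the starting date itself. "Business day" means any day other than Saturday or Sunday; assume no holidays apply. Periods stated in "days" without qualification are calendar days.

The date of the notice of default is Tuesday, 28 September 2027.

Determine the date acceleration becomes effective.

The last day of the grace period: 28 September 2027 + 61 days = 28 November 2027.
Adding 87 calendar days to 28 November 2027 gives 23 February 2028, which is the last day of the waiting period.
The date acceleration becomes effective: 8 business days after Wednesday, 23 February 2028, skipping weekends — Feb 24, Feb 25, Feb 28, Feb 29, Mar 1, Mar 2, Mar 3, Mar 6 — lands on Monday, 6 March 2028.

6 March 2028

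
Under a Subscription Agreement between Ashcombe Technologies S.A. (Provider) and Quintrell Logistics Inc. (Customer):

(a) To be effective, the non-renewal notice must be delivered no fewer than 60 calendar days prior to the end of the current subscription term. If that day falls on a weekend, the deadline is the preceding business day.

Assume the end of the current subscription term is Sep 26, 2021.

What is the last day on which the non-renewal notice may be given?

Sep 26, 2021 minus 60 days is Jul 28, 2021. That is a Wednesday, so no adjustment is needed.

Jul 28, 2021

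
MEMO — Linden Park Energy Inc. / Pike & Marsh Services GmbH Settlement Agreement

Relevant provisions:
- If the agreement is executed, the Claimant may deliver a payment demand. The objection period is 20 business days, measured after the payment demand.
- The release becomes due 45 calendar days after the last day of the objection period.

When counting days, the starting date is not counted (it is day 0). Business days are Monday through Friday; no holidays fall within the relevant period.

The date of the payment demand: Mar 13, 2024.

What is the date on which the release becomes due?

From Wednesday, Mar 13, 2024, 20 business days (Mar 14, Mar 15, Mar 18, Mar 19, …, Apr 8, Apr 9, Apr 10, skipping weekends) brings us to Wednesday, Apr 10, 2024, which is the last day of the objection period.
The date on which the release becomes due: 45 calendar days after Apr 10, 2024 is May 25, 2024.

May 25, 2024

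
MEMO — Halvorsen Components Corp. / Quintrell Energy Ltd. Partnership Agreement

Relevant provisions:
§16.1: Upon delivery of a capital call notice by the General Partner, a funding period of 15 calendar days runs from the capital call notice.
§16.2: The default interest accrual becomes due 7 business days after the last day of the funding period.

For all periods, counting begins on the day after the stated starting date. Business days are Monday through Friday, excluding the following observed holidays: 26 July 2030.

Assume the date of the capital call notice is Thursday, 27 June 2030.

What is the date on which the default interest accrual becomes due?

Adding 15 calendar days to 27 June 2030 gives 12 July 2030, which is the last day of the funding period.
The date on which the default interest accrual becomes due: 7 business days after Friday, 12 July 2030, skipping weekends — Jul 15, Jul 16, Jul 17, Jul 18, Jul 19, Jul 22, Jul 23 — lands on Tuesday, 23 July 2030.

23 July 2030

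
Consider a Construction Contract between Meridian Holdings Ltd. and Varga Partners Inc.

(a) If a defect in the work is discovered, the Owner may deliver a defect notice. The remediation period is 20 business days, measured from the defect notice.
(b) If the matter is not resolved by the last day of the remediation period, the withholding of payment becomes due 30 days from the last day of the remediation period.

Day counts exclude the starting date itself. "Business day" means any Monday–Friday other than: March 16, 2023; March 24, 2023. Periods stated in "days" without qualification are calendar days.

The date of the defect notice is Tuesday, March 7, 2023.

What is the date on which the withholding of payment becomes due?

May 6, 2023

The last day of the remediation period: 20 business days after Tuesday, March 7, 2023, skipping weekends and the listed holidays on Mar 16, Mar 24 — Mar 8, Mar 9, Mar 10, Mar 13, …, Apr 4, Apr 5, Apr 6 — lands on Thursday, April 6, 2023.
The date on which the withholding of payment becomes due: April 6, 2023 + 30 days = May 6, 2023.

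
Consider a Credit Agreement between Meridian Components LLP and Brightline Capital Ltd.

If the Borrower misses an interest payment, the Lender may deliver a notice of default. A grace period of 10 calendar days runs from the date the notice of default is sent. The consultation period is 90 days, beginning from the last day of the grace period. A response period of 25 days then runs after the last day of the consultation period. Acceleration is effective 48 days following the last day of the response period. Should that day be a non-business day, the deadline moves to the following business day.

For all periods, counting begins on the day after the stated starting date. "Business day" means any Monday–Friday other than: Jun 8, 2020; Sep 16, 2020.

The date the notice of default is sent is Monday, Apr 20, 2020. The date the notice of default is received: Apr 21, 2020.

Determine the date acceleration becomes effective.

The last day of the grace period: Apr 20, 2020 + 10 days = Apr 30, 2020.
Adding 90 calendar days to Apr 30, 2020 gives Jul 29, 2020, which is the last day of the consultation period.
Adding 25 calendar days to Jul 29, 2020 gives Aug 23, 2020, which is the last day of the response period.
Adding 48 calendar days to Aug 23, 2020 gives Oct 10, 2020, which is the date acceleration becomes effective. That falls on a Saturday, so it rolls to the next business day, Monday, Oct 12, 2020.

Oct 12, 2020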